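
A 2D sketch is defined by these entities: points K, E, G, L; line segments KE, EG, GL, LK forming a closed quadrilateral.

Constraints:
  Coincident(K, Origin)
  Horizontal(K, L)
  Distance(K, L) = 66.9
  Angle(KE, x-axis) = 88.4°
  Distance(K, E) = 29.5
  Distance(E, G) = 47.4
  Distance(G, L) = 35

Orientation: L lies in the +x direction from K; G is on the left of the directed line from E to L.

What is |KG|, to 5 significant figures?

56.584

K is at the origin; K and L share the same y with |KL| = 66.9 and L in +x, so L = (66.9, 0). KE runs at 88.4° with |KE| = 29.5, so E = (0.82369, 29.488). G is determined by |EG| = 47.4 and |GL| = 35.0 together: it lies at the intersection of circle(E, 47.4) and circle(L, 35.0). With |EL| = 72.358, the foot of the radical line on EL is 43.239 from E and the perpendicular offset is √(47.4² − 43.239²) = 19.420. Taking the left-of-EL solution: G = (48.224, 29.601).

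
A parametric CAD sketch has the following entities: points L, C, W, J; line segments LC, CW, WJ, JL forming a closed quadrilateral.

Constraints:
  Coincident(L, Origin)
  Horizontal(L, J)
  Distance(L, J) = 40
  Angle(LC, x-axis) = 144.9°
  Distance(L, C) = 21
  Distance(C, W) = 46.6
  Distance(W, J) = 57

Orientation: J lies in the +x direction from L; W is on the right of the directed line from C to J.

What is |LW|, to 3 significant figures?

33.8

Checks: |CW| = 46.60 ✓; |WJ| = 57.00 ✓.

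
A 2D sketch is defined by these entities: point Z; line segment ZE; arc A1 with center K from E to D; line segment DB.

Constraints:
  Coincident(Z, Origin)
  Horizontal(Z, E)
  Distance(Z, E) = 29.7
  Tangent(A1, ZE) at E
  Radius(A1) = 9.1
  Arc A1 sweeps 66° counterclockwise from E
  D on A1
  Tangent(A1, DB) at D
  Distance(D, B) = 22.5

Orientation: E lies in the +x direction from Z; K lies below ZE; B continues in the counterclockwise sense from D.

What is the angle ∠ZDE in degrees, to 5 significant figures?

132.83°

Z is at the origin; ZE is horizontal with |ZE| = 29.7 and E on the +x side, so E = (29.700, 0.0000). Tangency of A1 to ZE means the radius KE is perpendicular to ZE, so K = E + (0, -9.1) = (29.700, -9.1000). On A1, E sits at bearing 90° from K; a 66° counterclockwise sweep puts D at bearing 156°, so D = K + 9.1·(cos 156°, sin 156°) = (21.387, -5.3987). Then cos ∠ZDE = DZ·DE / (|DZ||DE|), giving 132.83°.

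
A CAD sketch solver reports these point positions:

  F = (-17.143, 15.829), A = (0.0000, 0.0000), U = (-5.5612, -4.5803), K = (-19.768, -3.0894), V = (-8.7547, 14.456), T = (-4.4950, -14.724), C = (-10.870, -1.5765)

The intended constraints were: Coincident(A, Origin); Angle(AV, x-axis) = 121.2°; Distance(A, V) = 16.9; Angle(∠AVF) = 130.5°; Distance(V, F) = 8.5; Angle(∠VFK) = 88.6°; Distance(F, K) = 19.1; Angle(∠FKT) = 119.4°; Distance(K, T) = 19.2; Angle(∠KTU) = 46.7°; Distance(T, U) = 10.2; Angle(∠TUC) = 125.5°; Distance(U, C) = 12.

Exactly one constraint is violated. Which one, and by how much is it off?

Distance(U, C) = 12 — off by 5.90.

A = (0.00, 0.00) ✓; AV at 121.2° ✓; |AV| = 16.90 ✓; ∠AVF = 130.5° ✓; |VF| = 8.500 ✓; ∠VFK = 88.60° ✓; |FK| = 19.10 ✓; ∠FKT = 119.4° ✓; |KT| = 19.20 ✓; ∠KTU = 46.70° ✓; |TU| = 10.20 ✓; ∠TUC = 125.5° ✓; |UC| = 6.100 ✗.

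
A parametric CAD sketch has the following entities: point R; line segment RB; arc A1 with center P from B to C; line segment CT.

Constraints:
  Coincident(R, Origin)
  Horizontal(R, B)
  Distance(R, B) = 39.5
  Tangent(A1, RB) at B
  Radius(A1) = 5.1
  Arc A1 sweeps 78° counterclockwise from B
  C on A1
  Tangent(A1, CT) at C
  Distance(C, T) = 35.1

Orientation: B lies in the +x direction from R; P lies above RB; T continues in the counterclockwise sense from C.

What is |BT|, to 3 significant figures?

40.3

R is at the origin; R and B share the same y with |RB| = 39.5 and B on the +x side, so B = (39.5, 0.00). Since A1 is tangent to RB there, PB ⟂ RB, so P = B + (0, 5.1) = (39.5, 5.10). On A1, B sits at bearing -90° from P; a 78° counterclockwise sweep puts C at bearing -12°, so C = P + 5.1·(cos -12°, sin -12°) = (44.5, 4.04). Tangency of A1 to CT means the radius PC is perpendicular to CT, so CT runs along (−sin -12°, cos -12°); with |CT| = 35.1, T = (51.8, 38.4). Then |BT| = |T − B| = 40.3.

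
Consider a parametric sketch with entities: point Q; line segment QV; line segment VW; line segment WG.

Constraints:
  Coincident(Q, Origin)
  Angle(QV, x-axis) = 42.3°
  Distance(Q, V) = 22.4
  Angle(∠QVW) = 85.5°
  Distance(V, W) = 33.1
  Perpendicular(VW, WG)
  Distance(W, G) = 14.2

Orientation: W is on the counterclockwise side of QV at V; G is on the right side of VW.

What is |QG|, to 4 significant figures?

48.13

Q is at the origin; QV runs at 42.3° with length 22.4, so V = 22.4·(cos 42.3°, sin 42.3°) = (16.57, 15.08). ∠QVW = 85.5°, so VW runs at 42.3° + (180° − 85.5°) = 136.8° from the x-axis; with |VW| = 33.1, W = V + 33.1·(cos 136.8°, sin 136.8°) = (-7.561, 37.73). VW is perpendicular to WG; with |WG| = 14.2 on the right of VW, G = W + 14.2·(0.6845, 0.7290) = (2.159, 48.09). Then |QG| = |G − Q| = 48.13.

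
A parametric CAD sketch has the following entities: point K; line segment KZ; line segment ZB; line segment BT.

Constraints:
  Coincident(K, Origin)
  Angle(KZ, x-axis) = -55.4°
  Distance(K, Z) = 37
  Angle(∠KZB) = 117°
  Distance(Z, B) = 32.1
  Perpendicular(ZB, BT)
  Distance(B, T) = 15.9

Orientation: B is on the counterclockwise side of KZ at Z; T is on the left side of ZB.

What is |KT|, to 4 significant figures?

51.79

∠KZB = 117.0°, so ZB runs at -55.4° + (180° − 117.0°) = 7.600° from the x-axis; with |ZB| = 32.1, B = Z + 32.1·(cos 7.600°, sin 7.600°) = (52.83, -26.21). ZB ⟂ BT; with |BT| = 15.9 on the left of ZB, T = B + 15.9·(-0.1323, 0.9912) = (50.73, -10.45). Then |KT| = |T − K| = 51.79.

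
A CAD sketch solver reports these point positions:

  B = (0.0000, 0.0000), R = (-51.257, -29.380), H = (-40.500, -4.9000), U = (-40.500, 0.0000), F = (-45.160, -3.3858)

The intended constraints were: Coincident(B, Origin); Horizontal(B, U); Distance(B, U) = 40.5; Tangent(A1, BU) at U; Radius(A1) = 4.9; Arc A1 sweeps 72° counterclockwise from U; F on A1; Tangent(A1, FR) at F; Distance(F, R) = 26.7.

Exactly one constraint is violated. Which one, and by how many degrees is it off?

Tangent(A1, FR) at F — off by 4.80°.

B = (0.00, 0.00) ✓; B.y = 0.00, U.y = 0.00 ✓; |BU| = 40.50 ✓; ∠(HU, UB) = 90.00° ✓; |HU| = 4.900 ✓; bearing(H→F) − bearing(H→U) = 72.00° ✓; |HF| = 4.900 ✓; ∠(HF, FR) = 85.20° ✗; |FR| = 26.70 ✓.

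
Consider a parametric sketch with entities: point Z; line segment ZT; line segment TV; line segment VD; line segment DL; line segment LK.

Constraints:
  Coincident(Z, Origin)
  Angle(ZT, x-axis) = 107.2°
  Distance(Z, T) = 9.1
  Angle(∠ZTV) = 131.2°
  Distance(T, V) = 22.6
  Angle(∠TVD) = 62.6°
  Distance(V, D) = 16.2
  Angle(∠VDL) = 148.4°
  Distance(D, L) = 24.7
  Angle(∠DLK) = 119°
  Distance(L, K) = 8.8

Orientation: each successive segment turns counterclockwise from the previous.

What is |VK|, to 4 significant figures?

42.77

∠VDL = 148.4° gives DL at -55.00° from the x-axis; with |DL| = 24.7, L = (-8.209, -18.52). ∠DLK = 119.0° gives LK at 6.000° from the x-axis; with |LK| = 8.8, K = (0.5428, -17.60). Then |VK| = |K − V| = 42.77.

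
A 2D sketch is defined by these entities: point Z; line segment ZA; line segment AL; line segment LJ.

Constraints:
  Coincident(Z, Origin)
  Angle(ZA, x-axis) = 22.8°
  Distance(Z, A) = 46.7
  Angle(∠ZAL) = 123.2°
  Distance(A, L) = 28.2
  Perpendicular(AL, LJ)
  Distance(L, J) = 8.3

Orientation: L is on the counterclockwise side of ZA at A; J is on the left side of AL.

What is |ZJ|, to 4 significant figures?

61.96

Z is at the origin; ZA runs at 22.8° with length 46.7, so A = 46.7·(cos 22.8°, sin 22.8°) = (43.05, 18.10). ∠ZAL = 123.2°, so AL runs at 22.8° + (180° − 123.2°) = 79.60° from the x-axis; with |AL| = 28.2, L = A + 28.2·(cos 79.60°, sin 79.60°) = (48.14, 45.83). AL is perpendicular to LJ; with |LJ| = 8.3 on the left of AL, J = L + 8.3·(-0.9836, 0.1805) = (39.98, 47.33). Then |ZJ| = |J − Z| = 61.96.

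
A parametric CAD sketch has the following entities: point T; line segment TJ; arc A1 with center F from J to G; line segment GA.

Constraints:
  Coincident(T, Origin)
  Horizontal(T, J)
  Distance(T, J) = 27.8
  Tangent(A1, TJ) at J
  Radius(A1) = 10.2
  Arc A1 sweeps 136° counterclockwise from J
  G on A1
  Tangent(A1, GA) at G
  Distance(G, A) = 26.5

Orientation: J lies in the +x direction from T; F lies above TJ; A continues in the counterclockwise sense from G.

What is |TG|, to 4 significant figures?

39.05

T is at the origin; TJ is horizontal with |TJ| = 27.8 and J on the +x side, so J = (27.80, 0.000). A1 meets TJ tangentially, so FJ is at right angles to TJ, so F = J + (0, 10.2) = (27.80, 10.20). On A1, J sits at bearing -90° from F; a 136° counterclockwise sweep puts G at bearing 46°, so G = F + 10.2·(cos 46°, sin 46°) = (34.89, 17.54). Then |TG| = |G − T| = 39.05.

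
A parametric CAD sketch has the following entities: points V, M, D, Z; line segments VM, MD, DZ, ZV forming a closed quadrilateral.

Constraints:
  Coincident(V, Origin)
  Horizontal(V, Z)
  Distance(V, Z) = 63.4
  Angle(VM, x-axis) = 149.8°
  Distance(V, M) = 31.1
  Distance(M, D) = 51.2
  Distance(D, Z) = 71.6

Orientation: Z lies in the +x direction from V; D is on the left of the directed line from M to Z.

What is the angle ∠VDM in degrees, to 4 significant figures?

35.51°

V is at the origin; V and Z share the same y with |VZ| = 63.4 and Z in +x, so Z = (63.4, 0). VM runs at 149.8° with |VM| = 31.1, so M = (-26.88, 15.64). D is determined by |MD| = 51.2 and |DZ| = 71.6 together: it lies at the intersection of circle(M, 51.2) and circle(Z, 71.6). With |MZ| = 91.62, the foot of the radical line on MZ is 32.14 from M and the perpendicular offset is √(51.2² − 32.14²) = 39.85. Taking the left-of-MZ solution: D = (11.60, 49.43).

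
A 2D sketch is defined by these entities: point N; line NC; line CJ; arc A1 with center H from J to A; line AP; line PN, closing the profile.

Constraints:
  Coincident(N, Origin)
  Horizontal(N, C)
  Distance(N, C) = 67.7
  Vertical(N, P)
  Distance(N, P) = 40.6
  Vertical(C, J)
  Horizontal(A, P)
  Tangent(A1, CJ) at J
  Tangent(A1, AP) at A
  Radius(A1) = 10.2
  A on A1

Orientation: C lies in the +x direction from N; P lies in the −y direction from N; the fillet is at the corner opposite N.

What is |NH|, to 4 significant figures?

65.04

N is at the origin; NC is horizontal with |NC| = 67.7 and C on the +x side, so C = (67.70, 0.000). NP is vertical with |NP| = 40.6 and P on the −y side, so P = (0.000, -40.60). The virtual corner opposite N is at (67.70, -40.60). Tangency of A1 to CJ means the radius HJ is perpendicular to CJ and since A1 is tangent to AP there, HA ⟂ AP, with radius 10.2, so the center H sits 10.2 in from both sides at H = (57.50, -30.40). Then |NH| = |H − N| = 65.04.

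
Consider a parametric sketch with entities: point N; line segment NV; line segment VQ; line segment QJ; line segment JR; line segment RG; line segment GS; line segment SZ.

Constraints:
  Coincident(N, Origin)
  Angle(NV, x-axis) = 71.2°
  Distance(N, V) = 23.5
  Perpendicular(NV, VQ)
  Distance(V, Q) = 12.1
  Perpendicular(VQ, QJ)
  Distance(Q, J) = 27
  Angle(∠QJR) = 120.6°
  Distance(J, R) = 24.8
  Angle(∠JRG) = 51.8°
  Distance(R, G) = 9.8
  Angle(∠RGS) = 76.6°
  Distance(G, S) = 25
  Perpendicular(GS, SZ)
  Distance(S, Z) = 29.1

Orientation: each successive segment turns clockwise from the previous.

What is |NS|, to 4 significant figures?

21.75

N is at the origin; NV runs at 71.2° with length 23.5, so V = (7.573, 22.25). The perpendicularity gives VQ at right angles to NV, so VQ runs at -18.80°; with |VQ| = 12.1, Q = (19.03, 18.35). The perpendicularity gives QJ at right angles to VQ, so QJ runs at -108.8°; with |QJ| = 27.0, J = (10.33, -7.213). ∠QJR = 120.6° gives JR at -168.2° from the x-axis; with |JR| = 24.8, R = (-13.95, -12.28). ∠JRG = 51.8° gives RG at 63.60° from the x-axis; with |RG| = 9.8, G = (-9.592, -3.506). ∠RGS = 76.6° gives GS at -39.80° from the x-axis; with |GS| = 25.0, S = (9.615, -19.51). Then |NS| = |S − N| = 21.75.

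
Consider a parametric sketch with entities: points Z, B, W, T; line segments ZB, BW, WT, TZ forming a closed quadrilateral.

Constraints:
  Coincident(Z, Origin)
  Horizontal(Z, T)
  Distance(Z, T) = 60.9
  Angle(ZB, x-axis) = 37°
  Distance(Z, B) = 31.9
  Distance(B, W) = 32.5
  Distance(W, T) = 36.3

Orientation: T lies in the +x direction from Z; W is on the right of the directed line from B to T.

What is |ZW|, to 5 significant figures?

30.179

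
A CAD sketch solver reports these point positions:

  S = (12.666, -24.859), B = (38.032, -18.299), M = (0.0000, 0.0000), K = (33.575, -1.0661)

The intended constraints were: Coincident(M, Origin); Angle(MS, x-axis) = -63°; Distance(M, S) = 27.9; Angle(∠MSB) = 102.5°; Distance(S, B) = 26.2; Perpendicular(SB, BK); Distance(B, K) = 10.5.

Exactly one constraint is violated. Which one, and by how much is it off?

Distance(B, K) = 10.5 — off by 7.30.

M = (0.00, 0.00) ✓; MS at -63.00° ✓; |MS| = 27.90 ✓; ∠MSB = 102.5° ✓; |SB| = 26.20 ✓; ∠(SB, BK) = 90.00° ✓; |BK| = 17.80 ✗.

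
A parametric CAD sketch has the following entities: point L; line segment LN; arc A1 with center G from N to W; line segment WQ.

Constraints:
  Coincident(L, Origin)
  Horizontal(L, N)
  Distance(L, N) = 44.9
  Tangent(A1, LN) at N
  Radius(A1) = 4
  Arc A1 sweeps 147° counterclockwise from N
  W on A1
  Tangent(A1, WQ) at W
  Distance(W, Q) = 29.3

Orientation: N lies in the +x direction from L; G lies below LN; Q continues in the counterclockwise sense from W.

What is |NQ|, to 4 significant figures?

32.33

L is at the origin; L and N share the same y with |LN| = 44.9 and N on the +x side, so N = (44.90, 0.000). Since A1 is tangent to LN there, GN ⟂ LN, so G = N + (0, -4) = (44.90, -4.000). On A1, N sits at bearing 90° from G; a 147° counterclockwise sweep puts W at bearing 237°, so W = G + 4.0·(cos 237°, sin 237°) = (42.72, -7.355). The tangent condition forces GW to be normal to WQ, so WQ runs along (−sin 237°, cos 237°); with |WQ| = 29.3, Q = (67.29, -23.31). Then |NQ| = |Q − N| = 32.33.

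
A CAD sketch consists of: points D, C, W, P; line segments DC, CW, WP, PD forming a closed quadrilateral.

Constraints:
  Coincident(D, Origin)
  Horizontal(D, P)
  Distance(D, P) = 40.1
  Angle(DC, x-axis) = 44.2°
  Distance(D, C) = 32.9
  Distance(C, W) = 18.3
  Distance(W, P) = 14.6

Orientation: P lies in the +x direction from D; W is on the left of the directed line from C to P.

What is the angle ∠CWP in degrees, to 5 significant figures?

117.99°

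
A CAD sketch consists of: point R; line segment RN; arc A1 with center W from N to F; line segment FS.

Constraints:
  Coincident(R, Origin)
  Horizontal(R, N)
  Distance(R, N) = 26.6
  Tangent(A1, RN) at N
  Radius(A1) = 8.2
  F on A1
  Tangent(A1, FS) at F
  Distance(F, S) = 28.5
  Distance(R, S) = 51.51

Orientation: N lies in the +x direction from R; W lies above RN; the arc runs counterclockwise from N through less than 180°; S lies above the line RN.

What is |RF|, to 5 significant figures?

35.605

Checks: |WF| = 8.200 ✓; ∠(WF, FS) = 90.00° ✓; |FS| = 28.50 ✓; |RS| = 51.51 ✓.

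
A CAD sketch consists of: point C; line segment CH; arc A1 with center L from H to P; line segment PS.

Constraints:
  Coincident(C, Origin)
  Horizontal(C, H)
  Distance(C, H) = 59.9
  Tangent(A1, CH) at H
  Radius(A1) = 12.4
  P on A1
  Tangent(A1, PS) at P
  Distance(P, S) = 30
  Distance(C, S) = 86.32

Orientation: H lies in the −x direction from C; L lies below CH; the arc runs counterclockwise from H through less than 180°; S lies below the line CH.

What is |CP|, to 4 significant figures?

72.98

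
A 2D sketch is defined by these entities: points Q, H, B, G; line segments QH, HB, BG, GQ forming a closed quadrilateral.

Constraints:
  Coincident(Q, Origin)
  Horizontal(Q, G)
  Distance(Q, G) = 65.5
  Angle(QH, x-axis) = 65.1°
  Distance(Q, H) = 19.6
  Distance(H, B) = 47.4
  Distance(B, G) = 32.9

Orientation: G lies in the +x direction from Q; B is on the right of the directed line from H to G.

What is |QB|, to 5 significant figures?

42.789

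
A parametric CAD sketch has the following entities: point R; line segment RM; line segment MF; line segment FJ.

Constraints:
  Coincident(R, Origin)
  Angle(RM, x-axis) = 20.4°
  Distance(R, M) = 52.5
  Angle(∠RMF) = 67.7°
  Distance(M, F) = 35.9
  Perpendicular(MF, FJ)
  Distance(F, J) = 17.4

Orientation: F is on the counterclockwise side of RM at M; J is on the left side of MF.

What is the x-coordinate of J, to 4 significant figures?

12.07

R is at the origin; RM runs at 20.4° with length 52.5, so M = 52.5·(cos 20.4°, sin 20.4°) = (49.21, 18.30). ∠RMF = 67.7°, so MF runs at 20.4° + (180° − 67.7°) = 132.7° from the x-axis; with |MF| = 35.9, F = M + 35.9·(cos 132.7°, sin 132.7°) = (24.86, 44.68). MF ⟂ FJ; with |FJ| = 17.4 on the left of MF, J = F + 17.4·(-0.7349, -0.6782) = (12.07, 32.88). So J.x = 12.07.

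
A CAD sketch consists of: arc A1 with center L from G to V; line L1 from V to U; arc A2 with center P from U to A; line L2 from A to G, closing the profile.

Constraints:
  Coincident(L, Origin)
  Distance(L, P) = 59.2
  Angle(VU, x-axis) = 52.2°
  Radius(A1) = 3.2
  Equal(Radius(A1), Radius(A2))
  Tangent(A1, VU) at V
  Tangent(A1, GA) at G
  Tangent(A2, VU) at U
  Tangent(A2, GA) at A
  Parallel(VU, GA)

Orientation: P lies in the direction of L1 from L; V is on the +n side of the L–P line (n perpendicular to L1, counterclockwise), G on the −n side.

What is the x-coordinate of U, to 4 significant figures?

33.76

Tangency of A1 to both parallel lines with radius 3.2 puts V and G at L ± 3.2·n: V = (-2.528, 1.961), G = (2.528, -1.961). Equal radii place U and A the same way about P: U = P + 3.2·n = (33.76, 48.74), A = P − 3.2·n = (38.81, 44.82). So U.x = 33.76.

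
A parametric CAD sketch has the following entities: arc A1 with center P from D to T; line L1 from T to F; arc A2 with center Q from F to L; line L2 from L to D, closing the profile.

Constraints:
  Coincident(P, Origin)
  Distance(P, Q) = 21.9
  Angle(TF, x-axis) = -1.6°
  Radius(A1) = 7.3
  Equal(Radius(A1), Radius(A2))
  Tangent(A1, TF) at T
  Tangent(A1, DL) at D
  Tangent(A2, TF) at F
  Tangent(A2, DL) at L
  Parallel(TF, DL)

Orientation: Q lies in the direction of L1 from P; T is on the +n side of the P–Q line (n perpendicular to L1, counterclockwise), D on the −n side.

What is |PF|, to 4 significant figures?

23.08

The slot axis is L1's direction at -1.6°, so u = (cos -1.6°, sin -1.6°) = (0.9996, -0.02792) and n = (−sin -1.6°, cos -1.6°) = (0.02792, 0.9996). P is at the origin and Q lies 21.9 along u from P, so Q = 21.9·u = (21.89, -0.6115). Tangency of A1 to both parallel lines with radius 7.3 puts T and D at P ± 7.3·n: T = (0.2038, 7.297), D = (-0.2038, -7.297). Equal radii place F and L the same way about Q: F = Q + 7.3·n = (22.10, 6.686), L = Q − 7.3·n = (21.69, -7.909). Then |PF| = |F − P| = 23.08.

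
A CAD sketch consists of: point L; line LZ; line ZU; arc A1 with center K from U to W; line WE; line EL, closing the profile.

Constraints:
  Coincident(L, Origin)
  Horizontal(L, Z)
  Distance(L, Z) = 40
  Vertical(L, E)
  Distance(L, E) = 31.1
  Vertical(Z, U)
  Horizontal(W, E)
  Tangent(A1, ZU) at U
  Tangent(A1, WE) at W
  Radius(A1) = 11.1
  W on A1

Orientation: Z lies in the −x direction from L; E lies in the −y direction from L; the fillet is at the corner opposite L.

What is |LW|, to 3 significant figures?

42.5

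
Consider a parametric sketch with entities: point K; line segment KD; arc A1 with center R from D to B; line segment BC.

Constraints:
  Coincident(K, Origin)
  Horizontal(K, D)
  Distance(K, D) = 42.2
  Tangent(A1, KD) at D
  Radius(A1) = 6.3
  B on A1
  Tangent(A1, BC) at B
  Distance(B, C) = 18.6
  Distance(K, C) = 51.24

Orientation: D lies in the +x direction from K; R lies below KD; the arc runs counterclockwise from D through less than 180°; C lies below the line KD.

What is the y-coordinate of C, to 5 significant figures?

-25.830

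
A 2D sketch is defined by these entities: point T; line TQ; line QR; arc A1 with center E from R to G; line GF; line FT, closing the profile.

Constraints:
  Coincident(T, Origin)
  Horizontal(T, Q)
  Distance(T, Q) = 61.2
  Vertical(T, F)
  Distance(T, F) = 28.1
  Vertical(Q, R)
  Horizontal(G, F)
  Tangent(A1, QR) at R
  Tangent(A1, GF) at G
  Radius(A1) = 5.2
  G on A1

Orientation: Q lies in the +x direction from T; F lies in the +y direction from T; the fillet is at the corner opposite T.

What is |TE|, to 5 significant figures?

60.501

T is at the origin; TQ is horizontal with |TQ| = 61.2 and Q on the +x side, so Q = (61.200, 0.0000). T and F share the same x with |TF| = 28.1 and F on the +y side, so F = (0.0000, 28.100). The virtual corner opposite T is at (61.200, 28.100). A1 meets QR tangentially, so ER is at right angles to QR and the tangent condition forces EG to be normal to GF, with radius 5.2, so the center E sits 5.2 in from both sides at E = (56.000, 22.900). Then |TE| = |E − T| = 60.501.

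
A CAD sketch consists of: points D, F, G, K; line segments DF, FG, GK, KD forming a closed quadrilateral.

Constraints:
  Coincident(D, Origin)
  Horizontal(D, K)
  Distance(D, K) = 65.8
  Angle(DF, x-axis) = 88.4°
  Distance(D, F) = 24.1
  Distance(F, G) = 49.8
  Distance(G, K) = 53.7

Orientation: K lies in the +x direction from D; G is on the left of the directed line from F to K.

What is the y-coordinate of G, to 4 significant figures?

48.99

Checks: |FG| = 49.80 ✓; |GK| = 53.70 ✓.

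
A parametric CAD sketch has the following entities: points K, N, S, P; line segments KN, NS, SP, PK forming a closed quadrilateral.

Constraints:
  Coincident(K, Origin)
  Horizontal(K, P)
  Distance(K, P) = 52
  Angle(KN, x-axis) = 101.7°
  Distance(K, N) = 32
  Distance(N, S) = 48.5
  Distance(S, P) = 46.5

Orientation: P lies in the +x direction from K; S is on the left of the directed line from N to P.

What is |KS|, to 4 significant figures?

60.21

K is at the origin; K and P share the same y with |KP| = 52.0 and P in +x, so P = (52.0, 0). KN runs at 101.7° with |KN| = 32.0, so N = (-6.489, 31.34). S is determined by |NS| = 48.5 and |SP| = 46.5 together: it lies at the intersection of circle(N, 48.5) and circle(P, 46.5). With |NP| = 66.35, the foot of the radical line on NP is 34.61 from N and the perpendicular offset is √(48.5² − 34.61²) = 33.98. Taking the left-of-NP solution: S = (40.06, 44.94).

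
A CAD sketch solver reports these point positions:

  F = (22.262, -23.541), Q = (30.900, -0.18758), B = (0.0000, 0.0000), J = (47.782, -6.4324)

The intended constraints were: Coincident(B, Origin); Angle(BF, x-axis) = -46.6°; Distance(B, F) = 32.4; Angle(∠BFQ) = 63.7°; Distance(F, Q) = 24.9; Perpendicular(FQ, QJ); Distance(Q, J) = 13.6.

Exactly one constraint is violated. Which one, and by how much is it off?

Distance(Q, J) = 13.6 — off by 4.40.

B = (0.00, 0.00) ✓; BF at -46.60° ✓; |BF| = 32.40 ✓; ∠BFQ = 63.70° ✓; |FQ| = 24.90 ✓; ∠(FQ, QJ) = 90.00° ✓; |QJ| = 18.00 ✗.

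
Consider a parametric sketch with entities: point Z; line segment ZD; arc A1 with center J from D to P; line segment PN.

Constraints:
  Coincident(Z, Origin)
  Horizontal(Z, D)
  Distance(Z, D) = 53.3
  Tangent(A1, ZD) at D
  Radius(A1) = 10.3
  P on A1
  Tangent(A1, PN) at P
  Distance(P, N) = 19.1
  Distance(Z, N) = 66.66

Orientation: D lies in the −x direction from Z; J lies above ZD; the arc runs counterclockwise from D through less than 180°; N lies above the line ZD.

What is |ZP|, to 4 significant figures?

48.97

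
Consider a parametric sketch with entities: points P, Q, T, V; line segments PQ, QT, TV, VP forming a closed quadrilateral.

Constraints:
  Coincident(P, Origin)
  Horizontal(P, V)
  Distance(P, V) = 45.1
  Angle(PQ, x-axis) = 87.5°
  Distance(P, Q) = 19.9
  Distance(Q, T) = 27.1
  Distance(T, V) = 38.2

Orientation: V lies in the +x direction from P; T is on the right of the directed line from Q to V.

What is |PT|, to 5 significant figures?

9.8214

Checks: |QT| = 27.10 ✓; |TV| = 38.20 ✓.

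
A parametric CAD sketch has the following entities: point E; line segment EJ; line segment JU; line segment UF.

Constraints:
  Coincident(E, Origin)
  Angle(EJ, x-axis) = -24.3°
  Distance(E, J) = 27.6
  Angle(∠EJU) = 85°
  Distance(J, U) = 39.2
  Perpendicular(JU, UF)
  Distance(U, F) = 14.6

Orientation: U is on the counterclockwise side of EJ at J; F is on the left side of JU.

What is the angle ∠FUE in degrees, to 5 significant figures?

53.231°

E is at the origin; EJ runs at -24.3° with length 27.6, so J = 27.6·(cos -24.3°, sin -24.3°) = (25.155, -11.358). ∠EJU = 85.0°, so JU runs at -24.3° + (180° − 85.0°) = 70.700° from the x-axis; with |JU| = 39.2, U = J + 39.2·(cos 70.700°, sin 70.700°) = (38.111, 25.639). The perpendicularity gives UF at right angles to JU; with |UF| = 14.6 on the left of JU, F = U + 14.6·(-0.94380, 0.33051) = (24.331, 30.465). Then cos ∠FUE = UF·UE / (|UF||UE|), giving 53.231°.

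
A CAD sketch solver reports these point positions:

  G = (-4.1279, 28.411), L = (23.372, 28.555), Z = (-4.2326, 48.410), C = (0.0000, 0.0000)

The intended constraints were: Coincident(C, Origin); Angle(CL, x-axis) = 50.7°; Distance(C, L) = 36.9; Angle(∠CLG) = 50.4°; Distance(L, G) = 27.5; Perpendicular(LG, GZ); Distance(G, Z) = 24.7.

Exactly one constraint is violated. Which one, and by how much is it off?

Distance(G, Z) = 24.7 — off by 4.70.

C = (0.00, 0.00) ✓; CL at 50.70° ✓; |CL| = 36.90 ✓; ∠CLG = 50.40° ✓; |LG| = 27.50 ✓; ∠(LG, GZ) = 90.00° ✓; |GZ| = 20.00 ✗.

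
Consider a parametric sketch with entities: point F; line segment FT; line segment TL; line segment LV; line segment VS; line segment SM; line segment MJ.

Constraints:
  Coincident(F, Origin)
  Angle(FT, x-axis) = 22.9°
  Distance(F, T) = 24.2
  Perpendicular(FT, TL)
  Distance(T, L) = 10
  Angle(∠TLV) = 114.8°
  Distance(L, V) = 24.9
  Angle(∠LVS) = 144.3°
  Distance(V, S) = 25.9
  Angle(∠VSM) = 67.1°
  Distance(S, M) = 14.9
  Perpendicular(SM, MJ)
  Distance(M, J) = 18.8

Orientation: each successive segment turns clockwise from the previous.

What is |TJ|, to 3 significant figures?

27.7

∠VSM = 67.1° gives SM at 79.1° from the x-axis; with |SM| = 14.9, M = (-13.1, -8.97). The perpendicularity gives MJ at right angles to SM, so MJ runs at -10.9°; with |MJ| = 18.8, J = (5.37, -12.5). Then |TJ| = |J − T| = 27.7.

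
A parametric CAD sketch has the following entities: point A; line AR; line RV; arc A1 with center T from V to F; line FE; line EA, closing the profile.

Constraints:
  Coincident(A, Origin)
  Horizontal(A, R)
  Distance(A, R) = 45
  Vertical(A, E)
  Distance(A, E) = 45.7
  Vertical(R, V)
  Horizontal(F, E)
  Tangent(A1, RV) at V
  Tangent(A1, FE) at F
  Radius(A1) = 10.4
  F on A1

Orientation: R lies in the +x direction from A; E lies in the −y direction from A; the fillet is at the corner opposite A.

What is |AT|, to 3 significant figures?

49.4

A is at the origin; A and R share the same y with |AR| = 45.0 and R on the +x side, so R = (45.0, 0.00). A and E share the same x with |AE| = 45.7 and E on the −y side, so E = (0.00, -45.7). The virtual corner opposite A is at (45.0, -45.7). Since A1 is tangent to RV there, TV ⟂ RV and the tangent condition forces TF to be normal to FE, with radius 10.4, so the center T sits 10.4 in from both sides at T = (34.6, -35.3). Then |AT| = |T − A| = 49.4.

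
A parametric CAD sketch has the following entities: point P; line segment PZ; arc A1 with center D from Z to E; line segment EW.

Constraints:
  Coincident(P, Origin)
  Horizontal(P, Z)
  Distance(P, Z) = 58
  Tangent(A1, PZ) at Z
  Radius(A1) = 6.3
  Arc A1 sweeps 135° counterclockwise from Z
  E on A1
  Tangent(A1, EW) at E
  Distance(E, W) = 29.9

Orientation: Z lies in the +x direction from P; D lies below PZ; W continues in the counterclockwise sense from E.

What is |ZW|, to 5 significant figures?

35.999

P is at the origin; PZ is horizontal with |PZ| = 58.0 and Z on the +x side, so Z = (58.000, 0.0000). A1 meets PZ tangentially, so DZ is at right angles to PZ, so D = Z + (0, -6.3) = (58.000, -6.3000). On A1, Z sits at bearing 90° from D; a 135° counterclockwise sweep puts E at bearing 225°, so E = D + 6.3·(cos 225°, sin 225°) = (53.545, -10.755). A1 meets EW tangentially, so DE is at right angles to EW, so EW runs along (−sin 225°, cos 225°); with |EW| = 29.9, W = (74.688, -31.897). Then |ZW| = |W − Z| = 35.999.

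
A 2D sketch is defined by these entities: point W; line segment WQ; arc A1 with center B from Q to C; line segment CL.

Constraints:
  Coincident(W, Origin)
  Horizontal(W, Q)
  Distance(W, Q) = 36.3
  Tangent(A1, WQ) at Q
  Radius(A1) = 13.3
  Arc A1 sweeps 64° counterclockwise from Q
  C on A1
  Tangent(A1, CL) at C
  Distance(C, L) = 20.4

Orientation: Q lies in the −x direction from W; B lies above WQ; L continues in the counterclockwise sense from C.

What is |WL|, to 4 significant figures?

30.05

On A1, Q sits at bearing -90° from B; a 64° counterclockwise sweep puts C at bearing -26°, so C = B + 13.3·(cos -26°, sin -26°) = (-24.35, 7.470). The tangent condition forces BC to be normal to CL, so CL runs along (−sin -26°, cos -26°); with |CL| = 20.4, L = (-15.40, 25.81). Then |WL| = |L − W| = 30.05.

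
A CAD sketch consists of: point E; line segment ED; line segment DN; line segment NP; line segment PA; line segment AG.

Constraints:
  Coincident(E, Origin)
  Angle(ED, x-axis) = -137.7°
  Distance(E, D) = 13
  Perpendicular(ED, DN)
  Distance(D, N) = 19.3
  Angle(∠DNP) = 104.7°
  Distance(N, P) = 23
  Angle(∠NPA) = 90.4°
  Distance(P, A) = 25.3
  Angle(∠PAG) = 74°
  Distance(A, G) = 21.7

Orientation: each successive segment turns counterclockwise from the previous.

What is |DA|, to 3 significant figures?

28.8

E is at the origin; ED runs at -137.7° with length 13.0, so D = (-9.62, -8.75). ED ⟂ DN, so DN runs at -47.7°; with |DN| = 19.3, N = (3.37, -23.0). ∠DNP = 104.7° gives NP at 27.6° from the x-axis; with |NP| = 23.0, P = (23.8, -12.4). ∠NPA = 90.4° gives PA at 117° from the x-axis; with |PA| = 25.3, A = (12.2, 10.1). Then |DA| = |A − D| = 28.8.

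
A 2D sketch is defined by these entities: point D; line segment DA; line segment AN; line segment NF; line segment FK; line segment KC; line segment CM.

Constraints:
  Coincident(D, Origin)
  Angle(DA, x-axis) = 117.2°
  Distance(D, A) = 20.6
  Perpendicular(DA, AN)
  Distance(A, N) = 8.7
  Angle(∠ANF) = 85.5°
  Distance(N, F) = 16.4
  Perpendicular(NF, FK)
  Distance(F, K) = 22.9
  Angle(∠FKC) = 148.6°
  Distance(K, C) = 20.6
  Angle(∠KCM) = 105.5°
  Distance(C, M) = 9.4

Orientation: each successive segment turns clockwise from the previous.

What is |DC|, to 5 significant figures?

36.867

The perpendicularity gives FK at right angles to NF, so FK runs at -157.30°; with |FK| = 22.9, K = (-16.476, -1.6681). ∠FKC = 148.6° gives KC at 171.30° from the x-axis; with |KC| = 20.6, C = (-36.839, 1.4478). Then |DC| = |C − D| = 36.867.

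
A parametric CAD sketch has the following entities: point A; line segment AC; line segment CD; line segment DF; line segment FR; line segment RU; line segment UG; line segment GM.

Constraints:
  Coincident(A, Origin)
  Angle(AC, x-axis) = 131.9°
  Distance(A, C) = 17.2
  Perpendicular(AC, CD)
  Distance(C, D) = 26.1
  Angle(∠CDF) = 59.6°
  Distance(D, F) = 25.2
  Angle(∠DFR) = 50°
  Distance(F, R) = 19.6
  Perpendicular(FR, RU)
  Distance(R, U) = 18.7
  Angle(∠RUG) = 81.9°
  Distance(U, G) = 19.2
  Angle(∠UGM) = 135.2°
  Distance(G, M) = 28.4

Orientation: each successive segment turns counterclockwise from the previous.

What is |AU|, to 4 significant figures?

31.67

∠DFR = 50.0° gives FR at 112.3° from the x-axis; with |FR| = 19.6, R = (-14.34, 5.844). The perpendicularity gives RU at right angles to FR, so RU runs at -157.7°; with |RU| = 18.7, U = (-31.64, -1.252). Then |AU| = |U − A| = 31.67.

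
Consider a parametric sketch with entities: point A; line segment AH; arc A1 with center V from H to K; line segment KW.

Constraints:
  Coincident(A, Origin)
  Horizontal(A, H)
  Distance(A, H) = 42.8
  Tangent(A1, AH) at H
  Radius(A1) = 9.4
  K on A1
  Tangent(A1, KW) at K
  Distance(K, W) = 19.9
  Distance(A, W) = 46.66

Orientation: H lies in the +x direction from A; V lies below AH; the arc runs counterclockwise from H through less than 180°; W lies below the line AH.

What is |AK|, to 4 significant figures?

35.03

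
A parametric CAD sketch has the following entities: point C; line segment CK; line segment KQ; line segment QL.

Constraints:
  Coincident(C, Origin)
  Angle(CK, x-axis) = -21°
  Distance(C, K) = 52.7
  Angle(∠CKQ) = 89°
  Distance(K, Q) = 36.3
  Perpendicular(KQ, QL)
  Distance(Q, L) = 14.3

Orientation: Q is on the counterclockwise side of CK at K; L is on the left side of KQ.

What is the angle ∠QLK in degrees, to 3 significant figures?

68.5°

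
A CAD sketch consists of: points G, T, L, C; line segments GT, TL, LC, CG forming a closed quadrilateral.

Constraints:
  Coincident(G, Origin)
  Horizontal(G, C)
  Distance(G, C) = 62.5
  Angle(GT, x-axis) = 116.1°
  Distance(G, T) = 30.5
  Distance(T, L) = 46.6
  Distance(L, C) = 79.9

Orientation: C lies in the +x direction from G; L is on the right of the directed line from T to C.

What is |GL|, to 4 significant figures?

24.39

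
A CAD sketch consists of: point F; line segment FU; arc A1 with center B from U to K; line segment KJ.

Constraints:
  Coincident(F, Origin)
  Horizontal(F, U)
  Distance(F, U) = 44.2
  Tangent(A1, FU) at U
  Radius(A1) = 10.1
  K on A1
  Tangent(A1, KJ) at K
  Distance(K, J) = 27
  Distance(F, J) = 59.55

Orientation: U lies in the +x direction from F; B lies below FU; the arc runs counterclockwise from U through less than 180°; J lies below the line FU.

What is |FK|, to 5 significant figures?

37.531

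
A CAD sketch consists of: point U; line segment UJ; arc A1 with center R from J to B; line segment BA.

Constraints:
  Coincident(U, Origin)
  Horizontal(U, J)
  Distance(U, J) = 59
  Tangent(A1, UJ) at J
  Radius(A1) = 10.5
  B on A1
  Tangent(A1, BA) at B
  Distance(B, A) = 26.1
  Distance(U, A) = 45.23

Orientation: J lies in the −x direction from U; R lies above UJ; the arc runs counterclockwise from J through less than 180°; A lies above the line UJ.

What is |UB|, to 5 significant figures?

50.342

U is at the origin; UJ is horizontal with |UJ| = 59.0 and J on the −x side, so J = (-59.000, 0.0000). A1 meets UJ tangentially, so RJ is at right angles to UJ, so R = J + (0, 10.5) = (-59.000, 10.500). Since RB ⟂ BA (tangency), |RA| = √(10.5² + 26.1²) = 28.133 regardless of where B sits on A1. So A lies on both circle(U, 45.23) and circle(R, 28.133); the above-UJ intersection is A = (-36.250, 27.050). B is the foot of the tangent from A: B = (-50.100, 4.9280).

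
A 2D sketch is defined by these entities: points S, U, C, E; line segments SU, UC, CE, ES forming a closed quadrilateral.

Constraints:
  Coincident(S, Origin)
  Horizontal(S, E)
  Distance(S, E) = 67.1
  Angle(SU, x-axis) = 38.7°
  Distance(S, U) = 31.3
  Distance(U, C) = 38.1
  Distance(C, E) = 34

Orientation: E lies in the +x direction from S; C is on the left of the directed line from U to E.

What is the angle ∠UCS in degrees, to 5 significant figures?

7.9587°

Checks: S = (0.00, 0.00) ✓; |UC| = 38.10 ✓; |CE| = 34.00 ✓.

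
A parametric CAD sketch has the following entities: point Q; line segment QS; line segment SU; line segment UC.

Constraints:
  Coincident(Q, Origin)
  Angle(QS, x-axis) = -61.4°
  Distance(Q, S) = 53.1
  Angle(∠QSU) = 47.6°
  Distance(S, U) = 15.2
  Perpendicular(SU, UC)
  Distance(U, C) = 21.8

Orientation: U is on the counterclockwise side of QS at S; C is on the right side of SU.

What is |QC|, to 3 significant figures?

64.4

Q is at the origin; QS runs at -61.4° with length 53.1, so S = 53.1·(cos -61.4°, sin -61.4°) = (25.4, -46.6). ∠QSU = 47.6°, so SU runs at -61.4° + (180° − 47.6°) = 71.0° from the x-axis; with |SU| = 15.2, U = S + 15.2·(cos 71.0°, sin 71.0°) = (30.4, -32.2). SU ⟂ UC; with |UC| = 21.8 on the right of SU, C = U + 21.8·(0.946, -0.326) = (51.0, -39.3). Then |QC| = |C − Q| = 64.4.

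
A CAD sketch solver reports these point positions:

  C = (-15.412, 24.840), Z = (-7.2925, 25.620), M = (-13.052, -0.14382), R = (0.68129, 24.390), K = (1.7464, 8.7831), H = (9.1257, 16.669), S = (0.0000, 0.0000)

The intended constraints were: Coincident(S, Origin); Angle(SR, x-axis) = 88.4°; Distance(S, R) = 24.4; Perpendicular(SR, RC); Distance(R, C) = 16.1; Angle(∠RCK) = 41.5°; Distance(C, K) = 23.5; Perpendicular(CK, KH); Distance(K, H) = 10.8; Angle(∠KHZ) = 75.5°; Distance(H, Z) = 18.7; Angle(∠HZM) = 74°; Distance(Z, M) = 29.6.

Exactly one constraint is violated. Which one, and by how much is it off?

Distance(Z, M) = 29.6 — off by 3.20.

S = (0.00, 0.00) ✓; SR at 88.40° ✓; |SR| = 24.40 ✓; ∠(SR, RC) = 90.00° ✓; |RC| = 16.10 ✓; ∠RCK = 41.50° ✓; |CK| = 23.50 ✓; ∠(CK, KH) = 90.00° ✓; |KH| = 10.80 ✓; ∠KHZ = 75.50° ✓; |HZ| = 18.70 ✓; ∠HZM = 74.00° ✓; |ZM| = 26.40 ✗.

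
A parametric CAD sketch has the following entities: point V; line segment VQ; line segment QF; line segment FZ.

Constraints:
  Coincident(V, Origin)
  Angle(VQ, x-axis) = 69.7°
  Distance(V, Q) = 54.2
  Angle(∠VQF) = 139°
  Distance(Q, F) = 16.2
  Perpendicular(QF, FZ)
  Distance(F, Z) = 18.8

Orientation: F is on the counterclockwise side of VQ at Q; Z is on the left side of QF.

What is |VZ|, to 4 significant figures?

59.51

V is at the origin; VQ runs at 69.7° with length 54.2, so Q = 54.2·(cos 69.7°, sin 69.7°) = (18.80, 50.83). ∠VQF = 139.0°, so QF runs at 69.7° + (180° − 139.0°) = 110.7° from the x-axis; with |QF| = 16.2, F = Q + 16.2·(cos 110.7°, sin 110.7°) = (13.08, 65.99). QF ⟂ FZ; with |FZ| = 18.8 on the left of QF, Z = F + 18.8·(-0.9354, -0.3535) = (-4.509, 59.34). Then |VZ| = |Z − V| = 59.51.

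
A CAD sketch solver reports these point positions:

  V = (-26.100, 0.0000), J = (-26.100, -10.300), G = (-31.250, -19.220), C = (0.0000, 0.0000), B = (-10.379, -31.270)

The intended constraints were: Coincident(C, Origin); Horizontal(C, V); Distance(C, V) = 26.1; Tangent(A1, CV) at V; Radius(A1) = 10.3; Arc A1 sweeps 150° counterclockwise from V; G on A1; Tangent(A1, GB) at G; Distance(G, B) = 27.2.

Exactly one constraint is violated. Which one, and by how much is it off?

Distance(G, B) = 27.2 — off by 3.10.

C = (0.00, 0.00) ✓; C.y = 0.00, V.y = 0.00 ✓; |CV| = 26.10 ✓; ∠(JV, VC) = 90.00° ✓; |JV| = 10.30 ✓; bearing(J→G) − bearing(J→V) = 150.0° ✓; |JG| = 10.30 ✓; ∠(JG, GB) = 90.00° ✓; |GB| = 24.10 ✗.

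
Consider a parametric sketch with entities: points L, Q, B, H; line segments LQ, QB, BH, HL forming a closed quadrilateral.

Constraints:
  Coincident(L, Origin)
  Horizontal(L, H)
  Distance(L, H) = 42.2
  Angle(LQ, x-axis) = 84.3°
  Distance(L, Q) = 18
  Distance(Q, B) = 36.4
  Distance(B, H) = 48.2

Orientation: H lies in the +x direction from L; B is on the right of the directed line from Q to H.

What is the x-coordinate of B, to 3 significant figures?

-2.41

Checks: |QB| = 36.40 ✓; |BH| = 48.20 ✓.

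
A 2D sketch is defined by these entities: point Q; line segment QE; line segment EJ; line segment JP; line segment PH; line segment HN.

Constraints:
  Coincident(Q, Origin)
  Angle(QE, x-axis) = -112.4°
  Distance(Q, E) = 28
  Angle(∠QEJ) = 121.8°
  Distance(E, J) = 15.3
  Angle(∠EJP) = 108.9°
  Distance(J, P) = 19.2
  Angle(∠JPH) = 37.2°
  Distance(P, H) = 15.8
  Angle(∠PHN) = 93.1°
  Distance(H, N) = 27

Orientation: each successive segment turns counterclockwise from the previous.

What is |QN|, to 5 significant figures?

52.767

Q is at the origin; QE runs at -112.4° with length 28.0, so E = (-10.670, -25.887). ∠QEJ = 121.8° gives EJ at -54.200° from the x-axis; with |EJ| = 15.3, J = (-1.7201, -38.297). ∠EJP = 108.9° gives JP at 16.900° from the x-axis; with |JP| = 19.2, P = (16.651, -32.715). ∠JPH = 37.2° gives PH at 159.70° from the x-axis; with |PH| = 15.8, H = (1.8321, -27.233). ∠PHN = 93.1° gives HN at -113.40° from the x-axis; with |HN| = 27.0, N = (-8.8909, -52.013). Then |QN| = |N − Q| = 52.767.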